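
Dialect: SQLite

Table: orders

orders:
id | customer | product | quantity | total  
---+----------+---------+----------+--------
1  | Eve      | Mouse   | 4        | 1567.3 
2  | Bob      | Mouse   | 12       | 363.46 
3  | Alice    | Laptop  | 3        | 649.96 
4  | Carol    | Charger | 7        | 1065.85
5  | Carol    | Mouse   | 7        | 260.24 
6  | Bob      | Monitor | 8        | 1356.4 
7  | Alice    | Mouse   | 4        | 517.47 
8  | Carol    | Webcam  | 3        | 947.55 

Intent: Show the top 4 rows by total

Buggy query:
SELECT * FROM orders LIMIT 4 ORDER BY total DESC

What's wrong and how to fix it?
Bug: LIMIT must come after ORDER BY

Fix: Sort with ORDER BY, then apply LIMIT

Corrected query:
SELECT * FROM orders ORDER BY total DESC LIMIT 4

Result:
id | customer | product | quantity | total  
---+----------+---------+----------+--------
1  | Eve      | Mouse   | 4        | 1567.3 
6  | Bob      | Monitor | 8        | 1356.4 
4  | Carol    | Charger | 7        | 1065.85
8  | Carol    | Webcam  | 3        | 947.55 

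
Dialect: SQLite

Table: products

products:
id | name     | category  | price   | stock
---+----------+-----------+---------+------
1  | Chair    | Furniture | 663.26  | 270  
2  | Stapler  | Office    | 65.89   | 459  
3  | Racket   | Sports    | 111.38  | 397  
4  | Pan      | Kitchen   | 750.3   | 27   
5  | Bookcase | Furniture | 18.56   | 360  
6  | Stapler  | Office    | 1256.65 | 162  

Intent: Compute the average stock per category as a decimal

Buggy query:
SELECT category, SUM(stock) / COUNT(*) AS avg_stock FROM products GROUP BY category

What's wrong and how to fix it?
Bug: SUM(stock) and COUNT(*) are both integers; the division truncates the fractional part

Fix: Multiply by 1.0 (or CAST to REAL) to force floating-point division

Corrected query:
SELECT category, SUM(stock) * 1.0 / COUNT(*) AS avg_stock FROM products GROUP BY category

Result:
category  | avg_stock
----------+----------
Furniture | 315      
Kitchen   | 27       
Office    | 310.5    
Sports    | 397      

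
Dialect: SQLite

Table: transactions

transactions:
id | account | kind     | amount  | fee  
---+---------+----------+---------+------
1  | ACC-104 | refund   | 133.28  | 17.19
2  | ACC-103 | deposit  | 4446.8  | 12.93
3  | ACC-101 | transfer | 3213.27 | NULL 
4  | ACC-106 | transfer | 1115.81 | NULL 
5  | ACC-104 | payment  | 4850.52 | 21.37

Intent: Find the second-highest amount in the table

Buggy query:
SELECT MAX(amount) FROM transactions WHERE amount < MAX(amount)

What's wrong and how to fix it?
Bug: The inner MAX is an aggregate inside WHERE, which is not allowed

Fix: Compute the overall MAX in a subquery, then take MAX of rows below it

Corrected query:
SELECT MAX(amount) FROM transactions WHERE amount < (SELECT MAX(amount) FROM transactions)

Result:
MAX(amount)
-----------
4446.8     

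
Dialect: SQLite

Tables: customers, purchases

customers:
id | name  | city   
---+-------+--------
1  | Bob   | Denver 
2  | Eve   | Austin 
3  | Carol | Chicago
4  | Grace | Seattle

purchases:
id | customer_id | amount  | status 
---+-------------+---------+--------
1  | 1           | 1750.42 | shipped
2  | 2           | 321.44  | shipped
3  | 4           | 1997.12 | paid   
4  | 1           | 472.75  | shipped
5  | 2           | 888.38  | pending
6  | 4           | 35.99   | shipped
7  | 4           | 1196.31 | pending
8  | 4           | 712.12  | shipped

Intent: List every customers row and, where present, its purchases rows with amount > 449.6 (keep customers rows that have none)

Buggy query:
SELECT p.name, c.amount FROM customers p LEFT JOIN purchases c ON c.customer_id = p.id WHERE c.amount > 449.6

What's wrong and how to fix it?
Bug: Filtering c.amount in WHERE discards the NULL rows produced by LEFT JOIN, turning it into an inner join

Fix: Move the right-table condition into the ON clause so unmatched parents are kept

Corrected query:
SELECT p.name, c.amount FROM customers p LEFT JOIN purchases c ON c.customer_id = p.id AND c.amount > 449.6

Result:
name  | amount 
------+--------
Bob   | 472.75 
Bob   | 1750.42
Eve   | 888.38 
Carol | NULL   
Grace | 712.12 
Grace | 1196.31
Grace | 1997.12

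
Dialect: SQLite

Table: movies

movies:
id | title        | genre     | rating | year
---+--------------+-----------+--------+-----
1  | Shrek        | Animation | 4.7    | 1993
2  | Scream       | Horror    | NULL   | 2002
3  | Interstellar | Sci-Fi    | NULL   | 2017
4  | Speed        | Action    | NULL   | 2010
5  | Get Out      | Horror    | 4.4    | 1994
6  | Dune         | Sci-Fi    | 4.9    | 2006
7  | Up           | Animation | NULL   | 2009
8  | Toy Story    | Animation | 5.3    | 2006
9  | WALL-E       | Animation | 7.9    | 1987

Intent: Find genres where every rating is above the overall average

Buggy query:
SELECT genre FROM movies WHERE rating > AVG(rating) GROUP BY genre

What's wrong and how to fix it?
Bug: AVG() is an aggregate; it can't sit directly in WHERE

Fix: Compute the overall average in a scalar subquery and compare each group's MIN against it in HAVING

Corrected query:
SELECT genre FROM movies GROUP BY genre HAVING MIN(rating) > (SELECT AVG(rating) FROM movies)

Result:
(no rows)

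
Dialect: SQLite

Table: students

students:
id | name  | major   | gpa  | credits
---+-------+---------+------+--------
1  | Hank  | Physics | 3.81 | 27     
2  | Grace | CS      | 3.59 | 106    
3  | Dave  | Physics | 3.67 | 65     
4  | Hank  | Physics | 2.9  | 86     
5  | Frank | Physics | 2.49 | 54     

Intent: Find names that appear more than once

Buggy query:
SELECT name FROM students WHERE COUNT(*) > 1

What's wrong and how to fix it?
Bug: COUNT(*) is an aggregate and cannot be used in WHERE

Fix: GROUP BY name, then filter groups with HAVING COUNT(*) > 1

Corrected query:
SELECT name FROM students GROUP BY name HAVING COUNT(*) > 1

Result:
name
----
Hank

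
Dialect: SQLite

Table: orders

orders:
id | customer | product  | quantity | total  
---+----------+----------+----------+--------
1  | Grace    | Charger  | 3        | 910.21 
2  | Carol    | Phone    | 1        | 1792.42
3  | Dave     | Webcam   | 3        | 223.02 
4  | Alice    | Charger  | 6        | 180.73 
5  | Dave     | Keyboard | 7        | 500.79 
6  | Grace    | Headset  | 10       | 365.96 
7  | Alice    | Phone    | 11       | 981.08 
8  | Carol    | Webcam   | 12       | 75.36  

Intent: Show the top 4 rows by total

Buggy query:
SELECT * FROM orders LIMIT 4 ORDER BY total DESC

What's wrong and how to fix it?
Bug: ORDER BY cannot follow LIMIT; LIMIT is the final clause

Fix: Sort with ORDER BY, then apply LIMIT

Corrected query:
SELECT * FROM orders ORDER BY total DESC LIMIT 4

Result:
id | customer | product  | quantity | total  
---+----------+----------+----------+--------
2  | Carol    | Phone    | 1        | 1792.42
7  | Alice    | Phone    | 11       | 981.08 
1  | Grace    | Charger  | 3        | 910.21 
5  | Dave     | Keyboard | 7        | 500.79 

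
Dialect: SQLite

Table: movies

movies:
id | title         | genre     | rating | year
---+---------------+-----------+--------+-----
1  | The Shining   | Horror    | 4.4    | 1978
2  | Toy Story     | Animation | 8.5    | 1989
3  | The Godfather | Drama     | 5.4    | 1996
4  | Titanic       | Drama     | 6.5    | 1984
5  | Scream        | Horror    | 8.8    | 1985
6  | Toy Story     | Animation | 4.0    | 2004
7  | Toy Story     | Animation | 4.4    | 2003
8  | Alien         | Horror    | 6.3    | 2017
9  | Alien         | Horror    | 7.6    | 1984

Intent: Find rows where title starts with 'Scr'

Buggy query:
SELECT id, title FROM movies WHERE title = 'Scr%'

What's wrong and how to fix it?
Bug: '=' compares the literal string including the % character; pattern matching needs LIKE

Fix: Replace '=' with LIKE so 'Scr%' is treated as a pattern

Corrected query:
SELECT id, title FROM movies WHERE title LIKE 'Scr%'

Result:
id | title 
---+-------
5  | Scream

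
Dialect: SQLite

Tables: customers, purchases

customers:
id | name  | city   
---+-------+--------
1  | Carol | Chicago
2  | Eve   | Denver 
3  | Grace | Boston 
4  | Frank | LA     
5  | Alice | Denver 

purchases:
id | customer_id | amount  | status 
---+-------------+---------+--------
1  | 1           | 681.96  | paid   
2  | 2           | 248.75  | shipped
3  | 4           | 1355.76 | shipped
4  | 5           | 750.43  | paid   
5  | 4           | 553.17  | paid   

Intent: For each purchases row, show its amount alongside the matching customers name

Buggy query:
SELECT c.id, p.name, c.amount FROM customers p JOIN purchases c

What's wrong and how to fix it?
Bug: JOIN with no ON clause produces a cartesian product; every purchases row pairs with every customers row

Fix: Specify the join condition linking the foreign key to the parent id

Corrected query:
SELECT c.id, p.name, c.amount FROM customers p JOIN purchases c ON c.customer_id = p.id

Result:
id | name  | amount 
---+-------+--------
1  | Carol | 681.96 
2  | Eve   | 248.75 
3  | Frank | 1355.76
4  | Alice | 750.43 
5  | Frank | 553.17 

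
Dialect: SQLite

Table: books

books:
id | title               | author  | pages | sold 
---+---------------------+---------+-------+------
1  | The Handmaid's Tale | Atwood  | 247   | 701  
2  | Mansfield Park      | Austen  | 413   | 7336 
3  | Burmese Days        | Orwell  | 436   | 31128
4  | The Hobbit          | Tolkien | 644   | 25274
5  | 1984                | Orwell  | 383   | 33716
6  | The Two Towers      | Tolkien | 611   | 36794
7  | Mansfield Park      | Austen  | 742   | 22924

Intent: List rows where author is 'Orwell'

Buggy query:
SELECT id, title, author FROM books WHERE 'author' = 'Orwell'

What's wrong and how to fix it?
Bug: 'author' in single quotes is a string literal, not the column; the comparison is literal-vs-literal and never true

Fix: Remove the quotes around the column name (or use double quotes for an identifier)

Corrected query:
SELECT id, title, author FROM books WHERE author = 'Orwell'

Result:
id | title        | author
---+--------------+-------
3  | Burmese Days | Orwell
5  | 1984         | Orwell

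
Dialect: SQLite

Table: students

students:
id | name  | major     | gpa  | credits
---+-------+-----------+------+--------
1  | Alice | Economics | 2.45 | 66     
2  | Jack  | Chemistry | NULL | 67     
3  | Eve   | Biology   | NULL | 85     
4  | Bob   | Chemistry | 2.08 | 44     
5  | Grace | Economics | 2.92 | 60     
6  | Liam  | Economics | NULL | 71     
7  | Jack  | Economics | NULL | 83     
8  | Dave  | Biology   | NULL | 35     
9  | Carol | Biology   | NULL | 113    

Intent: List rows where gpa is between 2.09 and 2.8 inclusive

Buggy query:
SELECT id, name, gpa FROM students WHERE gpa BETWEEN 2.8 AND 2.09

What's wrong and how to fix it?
Bug: The bounds are reversed; BETWEEN a AND b requires a <= b to match anything

Fix: Write BETWEEN 2.09 AND 2.8

Corrected query:
SELECT id, name, gpa FROM students WHERE gpa BETWEEN 2.09 AND 2.8

Result:
id | name  | gpa 
---+-------+-----
1  | Alice | 2.45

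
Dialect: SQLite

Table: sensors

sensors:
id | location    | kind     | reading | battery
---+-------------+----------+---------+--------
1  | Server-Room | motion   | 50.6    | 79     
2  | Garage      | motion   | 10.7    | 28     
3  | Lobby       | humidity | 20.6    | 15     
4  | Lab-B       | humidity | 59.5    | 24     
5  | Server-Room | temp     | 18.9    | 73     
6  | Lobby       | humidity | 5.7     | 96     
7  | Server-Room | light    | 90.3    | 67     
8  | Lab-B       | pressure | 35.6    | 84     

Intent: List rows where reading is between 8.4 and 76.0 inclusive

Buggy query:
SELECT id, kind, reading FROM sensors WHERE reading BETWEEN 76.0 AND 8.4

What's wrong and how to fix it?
Bug: The bounds are reversed; BETWEEN a AND b requires a <= b to match anything

Fix: Write BETWEEN 8.4 AND 76.0

Corrected query:
SELECT id, kind, reading FROM sensors WHERE reading BETWEEN 8.4 AND 76.0

Result:
id | kind     | reading
---+----------+--------
1  | motion   | 50.6   
2  | motion   | 10.7   
3  | humidity | 20.6   
4  | humidity | 59.5   
5  | temp     | 18.9   
8  | pressure | 35.6   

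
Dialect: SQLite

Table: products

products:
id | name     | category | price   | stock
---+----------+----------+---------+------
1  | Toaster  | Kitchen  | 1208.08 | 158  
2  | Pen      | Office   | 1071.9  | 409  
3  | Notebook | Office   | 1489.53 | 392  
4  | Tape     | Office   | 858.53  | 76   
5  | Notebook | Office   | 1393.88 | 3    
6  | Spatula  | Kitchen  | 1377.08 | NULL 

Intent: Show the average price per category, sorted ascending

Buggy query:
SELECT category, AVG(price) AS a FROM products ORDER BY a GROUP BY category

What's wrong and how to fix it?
Bug: ORDER BY appears before GROUP BY; SQL clause order requires GROUP BY first

Fix: Reorder: SELECT … FROM … GROUP BY … ORDER BY …

Corrected query:
SELECT category, AVG(price) AS a FROM products GROUP BY category ORDER BY a

Result:
category | a      
---------+--------
Office   | 1203.46
Kitchen  | 1292.58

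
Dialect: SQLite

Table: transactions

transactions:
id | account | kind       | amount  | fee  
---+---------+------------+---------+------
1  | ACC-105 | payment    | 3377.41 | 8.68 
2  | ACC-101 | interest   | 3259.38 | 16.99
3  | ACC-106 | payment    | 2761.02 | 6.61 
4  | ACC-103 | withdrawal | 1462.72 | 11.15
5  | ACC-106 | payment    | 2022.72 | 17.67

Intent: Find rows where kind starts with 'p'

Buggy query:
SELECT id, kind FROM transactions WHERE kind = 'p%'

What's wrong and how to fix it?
Bug: Wildcards only work with LIKE; '=' treats '%' as a literal character

Fix: Use LIKE for wildcard pattern matching

Corrected query:
SELECT id, kind FROM transactions WHERE kind LIKE 'p%'

Result:
id | kind   
---+--------
1  | payment
3  | payment
5  | payment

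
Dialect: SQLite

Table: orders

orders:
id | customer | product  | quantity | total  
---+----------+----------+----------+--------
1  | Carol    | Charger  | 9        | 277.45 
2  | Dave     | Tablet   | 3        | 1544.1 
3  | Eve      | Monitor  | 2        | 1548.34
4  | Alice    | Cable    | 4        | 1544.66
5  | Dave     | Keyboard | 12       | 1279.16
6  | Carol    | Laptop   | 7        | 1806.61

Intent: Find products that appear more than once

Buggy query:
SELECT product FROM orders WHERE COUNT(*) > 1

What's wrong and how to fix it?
Bug: COUNT(*) is an aggregate and cannot be used in WHERE

Fix: GROUP BY product, then filter groups with HAVING COUNT(*) > 1

Corrected query:
SELECT product FROM orders GROUP BY product HAVING COUNT(*) > 1

Result:
(no rows)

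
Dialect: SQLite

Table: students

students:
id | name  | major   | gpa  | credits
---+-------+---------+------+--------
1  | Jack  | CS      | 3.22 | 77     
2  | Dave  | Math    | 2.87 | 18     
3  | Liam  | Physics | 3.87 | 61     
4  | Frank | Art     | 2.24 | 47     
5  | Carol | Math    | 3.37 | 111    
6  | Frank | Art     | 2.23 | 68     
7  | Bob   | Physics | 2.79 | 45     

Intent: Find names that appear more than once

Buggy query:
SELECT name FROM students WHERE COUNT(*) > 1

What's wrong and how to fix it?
Bug: WHERE can't reference COUNT(*); aggregates are computed after WHERE

Fix: Group first, then use HAVING for the count condition

Corrected query:
SELECT name FROM students GROUP BY name HAVING COUNT(*) > 1

Result:
name 
-----
Frank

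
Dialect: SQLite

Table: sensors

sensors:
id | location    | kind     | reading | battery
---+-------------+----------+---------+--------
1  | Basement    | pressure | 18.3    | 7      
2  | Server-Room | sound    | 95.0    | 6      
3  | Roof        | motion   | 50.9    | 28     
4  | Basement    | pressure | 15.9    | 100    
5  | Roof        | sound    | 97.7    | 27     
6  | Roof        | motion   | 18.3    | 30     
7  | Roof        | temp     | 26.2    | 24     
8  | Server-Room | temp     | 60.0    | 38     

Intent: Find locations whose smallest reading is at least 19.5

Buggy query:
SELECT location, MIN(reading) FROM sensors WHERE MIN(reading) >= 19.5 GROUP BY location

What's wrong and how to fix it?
Bug: MIN() in WHERE is a misuse of aggregate

Fix: Replace WHERE with HAVING after the GROUP BY

Corrected query:
SELECT location, MIN(reading) FROM sensors GROUP BY location HAVING MIN(reading) >= 19.5

Result:
location    | MIN(reading)
------------+-------------
Server-Room | 60          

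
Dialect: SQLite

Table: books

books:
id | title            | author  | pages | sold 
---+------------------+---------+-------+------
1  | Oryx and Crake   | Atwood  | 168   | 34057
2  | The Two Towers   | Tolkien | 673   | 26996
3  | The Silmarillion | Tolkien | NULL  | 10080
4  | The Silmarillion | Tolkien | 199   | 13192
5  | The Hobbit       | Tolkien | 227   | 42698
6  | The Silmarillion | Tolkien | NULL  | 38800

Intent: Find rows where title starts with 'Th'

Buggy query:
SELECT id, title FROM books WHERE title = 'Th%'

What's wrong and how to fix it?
Bug: '=' compares the literal string including the % character; pattern matching needs LIKE

Fix: Replace '=' with LIKE so 'Th%' is treated as a pattern

Corrected query:
SELECT id, title FROM books WHERE title LIKE 'Th%'

Result:
id | title           
---+-----------------
2  | The Two Towers  
3  | The Silmarillion
4  | The Silmarillion
5  | The Hobbit      
6  | The Silmarillion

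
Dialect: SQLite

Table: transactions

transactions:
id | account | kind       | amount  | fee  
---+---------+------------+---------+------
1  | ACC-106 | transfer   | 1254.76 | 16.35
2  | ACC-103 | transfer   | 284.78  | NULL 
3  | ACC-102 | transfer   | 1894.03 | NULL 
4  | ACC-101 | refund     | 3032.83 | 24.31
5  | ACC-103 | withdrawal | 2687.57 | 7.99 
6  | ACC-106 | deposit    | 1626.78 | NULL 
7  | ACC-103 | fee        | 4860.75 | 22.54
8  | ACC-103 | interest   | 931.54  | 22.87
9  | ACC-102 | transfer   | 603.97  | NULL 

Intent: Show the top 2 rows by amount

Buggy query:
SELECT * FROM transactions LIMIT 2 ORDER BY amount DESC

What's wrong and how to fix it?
Bug: ORDER BY cannot follow LIMIT; LIMIT is the final clause

Fix: Sort with ORDER BY, then apply LIMIT

Corrected query:
SELECT * FROM transactions ORDER BY amount DESC LIMIT 2

Result:
id | account | kind   | amount  | fee  
---+---------+--------+---------+------
7  | ACC-103 | fee    | 4860.75 | 22.54
4  | ACC-101 | refund | 3032.83 | 24.31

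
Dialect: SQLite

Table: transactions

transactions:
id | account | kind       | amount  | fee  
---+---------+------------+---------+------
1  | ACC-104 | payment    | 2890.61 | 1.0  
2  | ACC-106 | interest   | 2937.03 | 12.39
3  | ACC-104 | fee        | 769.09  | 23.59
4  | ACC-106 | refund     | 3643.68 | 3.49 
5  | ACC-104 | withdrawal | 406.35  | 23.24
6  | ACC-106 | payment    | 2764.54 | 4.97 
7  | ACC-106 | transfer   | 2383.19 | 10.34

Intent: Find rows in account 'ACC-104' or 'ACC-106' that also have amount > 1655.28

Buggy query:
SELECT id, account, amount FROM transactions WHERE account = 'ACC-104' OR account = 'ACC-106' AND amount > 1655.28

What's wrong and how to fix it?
Bug: AND binds tighter than OR, so this parses as account = 'ACC-104' OR (account = 'ACC-106' AND amount > 1655.28)

Fix: Group the OR with parentheses (or use IN), then AND the threshold

Corrected query:
SELECT id, account, amount FROM transactions WHERE (account = 'ACC-104' OR account = 'ACC-106') AND amount > 1655.28

Result:
id | account | amount 
---+---------+--------
1  | ACC-104 | 2890.61
2  | ACC-106 | 2937.03
4  | ACC-106 | 3643.68
6  | ACC-106 | 2764.54
7  | ACC-106 | 2383.19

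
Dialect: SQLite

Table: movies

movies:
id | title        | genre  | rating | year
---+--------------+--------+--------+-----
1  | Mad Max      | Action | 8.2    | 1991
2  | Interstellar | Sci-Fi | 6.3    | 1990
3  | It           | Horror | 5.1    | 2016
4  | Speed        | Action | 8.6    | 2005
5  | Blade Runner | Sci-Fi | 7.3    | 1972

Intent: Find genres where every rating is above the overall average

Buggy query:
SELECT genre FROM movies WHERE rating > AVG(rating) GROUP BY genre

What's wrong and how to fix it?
Bug: WHERE evaluates per row before aggregation, so AVG() is unavailable

Fix: Compute the overall average in a scalar subquery and compare each group's MIN against it in HAVING

Corrected query:
SELECT genre FROM movies GROUP BY genre HAVING MIN(rating) > (SELECT AVG(rating) FROM movies)

Result:
genre 
------
Action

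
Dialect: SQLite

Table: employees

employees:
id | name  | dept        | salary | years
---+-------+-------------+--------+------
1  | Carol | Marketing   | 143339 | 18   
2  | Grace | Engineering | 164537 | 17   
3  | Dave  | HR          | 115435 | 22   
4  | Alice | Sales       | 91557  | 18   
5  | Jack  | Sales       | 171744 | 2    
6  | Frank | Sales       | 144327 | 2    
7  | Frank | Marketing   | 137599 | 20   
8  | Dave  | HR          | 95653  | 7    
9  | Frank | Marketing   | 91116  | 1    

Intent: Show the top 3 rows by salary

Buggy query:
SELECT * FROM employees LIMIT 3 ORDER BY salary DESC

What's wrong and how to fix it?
Bug: LIMIT must come after ORDER BY

Fix: Swap the clauses: ORDER BY first, then LIMIT

Corrected query:
SELECT * FROM employees ORDER BY salary DESC LIMIT 3

Result:
id | name  | dept        | salary | years
---+-------+-------------+--------+------
5  | Jack  | Sales       | 171744 | 2    
2  | Grace | Engineering | 164537 | 17   
6  | Frank | Sales       | 144327 | 2    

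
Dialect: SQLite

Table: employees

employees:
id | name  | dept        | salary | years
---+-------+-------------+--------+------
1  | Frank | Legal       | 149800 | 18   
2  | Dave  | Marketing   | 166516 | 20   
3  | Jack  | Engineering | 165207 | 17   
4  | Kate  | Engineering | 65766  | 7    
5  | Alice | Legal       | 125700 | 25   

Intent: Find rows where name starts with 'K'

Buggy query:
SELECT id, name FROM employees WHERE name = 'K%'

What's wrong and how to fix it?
Bug: Wildcards only work with LIKE; '=' treats '%' as a literal character

Fix: Replace '=' with LIKE so 'K%' is treated as a pattern

Corrected query:
SELECT id, name FROM employees WHERE name LIKE 'K%'

Result:
id | name
---+-----
4  | Kate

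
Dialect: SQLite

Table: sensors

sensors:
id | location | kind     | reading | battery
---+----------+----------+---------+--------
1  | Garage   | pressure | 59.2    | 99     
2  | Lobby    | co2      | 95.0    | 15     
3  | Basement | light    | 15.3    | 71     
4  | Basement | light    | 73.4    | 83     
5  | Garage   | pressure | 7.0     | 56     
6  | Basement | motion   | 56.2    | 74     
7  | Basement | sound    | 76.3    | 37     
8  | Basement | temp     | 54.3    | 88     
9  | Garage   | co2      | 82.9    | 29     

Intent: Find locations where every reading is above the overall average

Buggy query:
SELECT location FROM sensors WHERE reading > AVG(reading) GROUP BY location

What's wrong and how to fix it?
Bug: AVG() is an aggregate; it can't sit directly in WHERE

Fix: Compute the overall average in a scalar subquery and compare each group's MIN against it in HAVING

Corrected query:
SELECT location FROM sensors GROUP BY location HAVING MIN(reading) > (SELECT AVG(reading) FROM sensors)

Result:
location
--------
Lobby   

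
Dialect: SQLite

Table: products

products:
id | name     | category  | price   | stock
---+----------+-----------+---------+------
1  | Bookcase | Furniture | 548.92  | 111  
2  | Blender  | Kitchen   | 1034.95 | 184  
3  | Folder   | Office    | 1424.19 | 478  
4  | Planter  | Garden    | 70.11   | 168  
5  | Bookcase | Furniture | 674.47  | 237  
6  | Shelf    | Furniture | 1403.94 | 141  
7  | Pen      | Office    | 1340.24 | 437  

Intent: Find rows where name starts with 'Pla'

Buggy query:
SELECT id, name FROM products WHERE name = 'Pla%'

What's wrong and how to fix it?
Bug: '=' compares the literal string including the % character; pattern matching needs LIKE

Fix: Replace '=' with LIKE so 'Pla%' is treated as a pattern

Corrected query:
SELECT id, name FROM products WHERE name LIKE 'Pla%'

Result:
id | name   
---+--------
4  | Planter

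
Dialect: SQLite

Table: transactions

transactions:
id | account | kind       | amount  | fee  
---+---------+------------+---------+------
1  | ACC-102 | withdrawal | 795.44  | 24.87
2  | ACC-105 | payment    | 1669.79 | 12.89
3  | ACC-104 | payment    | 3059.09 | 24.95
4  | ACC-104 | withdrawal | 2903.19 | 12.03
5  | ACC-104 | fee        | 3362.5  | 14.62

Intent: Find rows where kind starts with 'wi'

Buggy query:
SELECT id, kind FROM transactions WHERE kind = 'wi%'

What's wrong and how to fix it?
Bug: Wildcards only work with LIKE; '=' treats '%' as a literal character

Fix: Use LIKE for wildcard pattern matching

Corrected query:
SELECT id, kind FROM transactions WHERE kind LIKE 'wi%'

Result:
id | kind      
---+-----------
1  | withdrawal
4  | withdrawal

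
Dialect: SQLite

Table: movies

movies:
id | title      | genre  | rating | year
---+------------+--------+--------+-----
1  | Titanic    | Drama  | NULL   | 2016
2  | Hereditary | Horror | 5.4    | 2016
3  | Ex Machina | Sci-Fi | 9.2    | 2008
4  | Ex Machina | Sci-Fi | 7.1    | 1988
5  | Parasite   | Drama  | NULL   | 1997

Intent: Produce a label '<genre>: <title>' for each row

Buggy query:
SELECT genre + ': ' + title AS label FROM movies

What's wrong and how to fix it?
Bug: '+' is numeric addition; on text columns SQLite converts them to 0 instead of concatenating

Fix: Use the || operator for string concatenation

Corrected query:
SELECT genre || ': ' || title AS label FROM movies

Result:
label             
------------------
Drama: Titanic    
Horror: Hereditary
Sci-Fi: Ex Machina
Sci-Fi: Ex Machina
Drama: Parasite   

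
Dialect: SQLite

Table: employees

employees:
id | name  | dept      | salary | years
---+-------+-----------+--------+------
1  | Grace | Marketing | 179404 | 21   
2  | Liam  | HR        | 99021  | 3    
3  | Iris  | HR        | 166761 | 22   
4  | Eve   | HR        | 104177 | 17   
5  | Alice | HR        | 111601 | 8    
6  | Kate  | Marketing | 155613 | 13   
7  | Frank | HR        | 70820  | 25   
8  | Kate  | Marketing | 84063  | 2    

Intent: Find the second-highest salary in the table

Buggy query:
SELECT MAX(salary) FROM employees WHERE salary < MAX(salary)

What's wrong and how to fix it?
Bug: The inner MAX is an aggregate inside WHERE, which is not allowed

Fix: Put the inner MAX in a scalar subquery

Corrected query:
SELECT MAX(salary) FROM employees WHERE salary < (SELECT MAX(salary) FROM employees)

Result:
MAX(salary)
-----------
166761     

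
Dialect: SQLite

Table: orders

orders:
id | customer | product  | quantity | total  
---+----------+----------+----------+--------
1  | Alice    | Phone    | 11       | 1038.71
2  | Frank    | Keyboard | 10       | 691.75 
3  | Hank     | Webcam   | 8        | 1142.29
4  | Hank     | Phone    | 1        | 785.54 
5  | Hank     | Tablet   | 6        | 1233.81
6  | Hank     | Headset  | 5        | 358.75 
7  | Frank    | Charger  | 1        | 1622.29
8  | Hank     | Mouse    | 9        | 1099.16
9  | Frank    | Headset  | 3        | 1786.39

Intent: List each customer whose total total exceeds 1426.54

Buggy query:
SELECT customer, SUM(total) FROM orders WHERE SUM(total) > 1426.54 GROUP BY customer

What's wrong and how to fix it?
Bug: SUM(total) is an aggregate, but WHERE filters rows before aggregation

Fix: Move the aggregate condition to a HAVING clause

Corrected query:
SELECT customer, SUM(total) FROM orders GROUP BY customer HAVING SUM(total) > 1426.54

Result:
customer | SUM(total)
---------+-----------
Frank    | 4100.43   
Hank     | 4619.55   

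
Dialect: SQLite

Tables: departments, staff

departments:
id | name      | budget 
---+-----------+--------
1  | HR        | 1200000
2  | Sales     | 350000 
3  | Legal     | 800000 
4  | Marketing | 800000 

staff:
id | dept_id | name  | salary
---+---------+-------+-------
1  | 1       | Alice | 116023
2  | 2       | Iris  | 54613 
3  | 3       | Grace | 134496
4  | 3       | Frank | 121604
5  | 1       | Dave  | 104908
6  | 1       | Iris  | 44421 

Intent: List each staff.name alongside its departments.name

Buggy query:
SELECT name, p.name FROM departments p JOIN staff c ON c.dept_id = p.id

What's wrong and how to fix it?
Bug: 'name' exists in both joined tables, so the database can't tell which one is meant

Fix: Prefix ambiguous columns with the table alias

Corrected query:
SELECT c.name, p.name FROM departments p JOIN staff c ON c.dept_id = p.id

Result:
name  | name 
------+------
Alice | HR   
Iris  | Sales
Grace | Legal
Frank | Legal
Dave  | HR   
Iris  | HR   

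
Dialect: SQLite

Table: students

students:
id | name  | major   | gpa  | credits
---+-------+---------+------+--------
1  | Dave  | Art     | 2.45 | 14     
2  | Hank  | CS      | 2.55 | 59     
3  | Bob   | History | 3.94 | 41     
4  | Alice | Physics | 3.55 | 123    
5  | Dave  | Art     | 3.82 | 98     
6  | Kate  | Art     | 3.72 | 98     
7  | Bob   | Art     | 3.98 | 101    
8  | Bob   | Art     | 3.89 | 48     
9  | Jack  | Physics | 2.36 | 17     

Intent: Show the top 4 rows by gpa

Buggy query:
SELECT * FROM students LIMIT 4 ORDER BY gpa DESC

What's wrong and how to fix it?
Bug: ORDER BY cannot follow LIMIT; LIMIT is the final clause

Fix: Sort with ORDER BY, then apply LIMIT

Corrected query:
SELECT * FROM students ORDER BY gpa DESC LIMIT 4

Result:
id | name | major   | gpa  | credits
---+------+---------+------+--------
7  | Bob  | Art     | 3.98 | 101    
3  | Bob  | History | 3.94 | 41     
8  | Bob  | Art     | 3.89 | 48     
5  | Dave | Art     | 3.82 | 98     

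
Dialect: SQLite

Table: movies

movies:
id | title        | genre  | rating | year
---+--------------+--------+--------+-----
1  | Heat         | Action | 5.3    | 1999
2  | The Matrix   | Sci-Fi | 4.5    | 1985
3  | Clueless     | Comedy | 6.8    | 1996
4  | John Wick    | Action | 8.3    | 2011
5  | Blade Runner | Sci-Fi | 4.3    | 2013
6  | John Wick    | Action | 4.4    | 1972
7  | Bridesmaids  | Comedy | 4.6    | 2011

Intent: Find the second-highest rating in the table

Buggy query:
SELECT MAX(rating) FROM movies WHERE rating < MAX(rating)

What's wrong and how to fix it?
Bug: MAX(rating) on the right of the comparison is an aggregate-in-WHERE error

Fix: Compute the overall MAX in a subquery, then take MAX of rows below it

Corrected query:
SELECT MAX(rating) FROM movies WHERE rating < (SELECT MAX(rating) FROM movies)

Result:
MAX(rating)
-----------
6.8        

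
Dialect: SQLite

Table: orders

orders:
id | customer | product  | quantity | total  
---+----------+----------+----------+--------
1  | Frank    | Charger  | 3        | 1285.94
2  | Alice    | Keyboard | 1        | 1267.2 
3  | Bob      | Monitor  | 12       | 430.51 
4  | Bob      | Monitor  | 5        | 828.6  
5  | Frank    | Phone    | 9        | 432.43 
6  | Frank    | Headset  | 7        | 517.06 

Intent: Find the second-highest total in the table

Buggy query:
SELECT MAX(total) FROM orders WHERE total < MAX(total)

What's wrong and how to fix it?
Bug: MAX(total) on the right of the comparison is an aggregate-in-WHERE error

Fix: Compute the overall MAX in a subquery, then take MAX of rows below it

Corrected query:
SELECT MAX(total) FROM orders WHERE total < (SELECT MAX(total) FROM orders)

Result:
MAX(total)
----------
1267.2    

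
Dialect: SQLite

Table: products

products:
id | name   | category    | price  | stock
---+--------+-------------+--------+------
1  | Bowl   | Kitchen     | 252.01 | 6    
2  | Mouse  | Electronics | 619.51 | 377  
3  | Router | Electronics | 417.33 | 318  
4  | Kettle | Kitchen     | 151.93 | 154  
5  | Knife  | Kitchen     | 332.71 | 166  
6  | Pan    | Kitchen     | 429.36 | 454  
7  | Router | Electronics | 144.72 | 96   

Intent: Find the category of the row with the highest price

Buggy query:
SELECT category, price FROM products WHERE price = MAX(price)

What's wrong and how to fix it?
Bug: MAX(price) is an aggregate and cannot be used directly in WHERE

Fix: Use a subquery: WHERE price = (SELECT MAX(price) FROM products)

Corrected query:
SELECT category, price FROM products WHERE price = (SELECT MAX(price) FROM products)

Result:
category    | price 
------------+-------
Electronics | 619.51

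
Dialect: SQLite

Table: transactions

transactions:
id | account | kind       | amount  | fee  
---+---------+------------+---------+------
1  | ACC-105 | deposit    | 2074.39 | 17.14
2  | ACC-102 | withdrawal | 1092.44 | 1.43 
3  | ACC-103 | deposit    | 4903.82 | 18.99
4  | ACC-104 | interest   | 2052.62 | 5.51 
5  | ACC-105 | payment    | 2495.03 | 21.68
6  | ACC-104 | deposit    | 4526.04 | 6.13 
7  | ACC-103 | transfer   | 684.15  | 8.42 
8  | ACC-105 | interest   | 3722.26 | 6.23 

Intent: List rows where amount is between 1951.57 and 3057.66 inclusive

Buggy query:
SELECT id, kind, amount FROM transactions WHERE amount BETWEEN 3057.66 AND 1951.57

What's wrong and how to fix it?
Bug: BETWEEN expects the lower bound first; with 3057.66 AND 1951.57 the range is empty

Fix: Write BETWEEN 1951.57 AND 3057.66

Corrected query:
SELECT id, kind, amount FROM transactions WHERE amount BETWEEN 1951.57 AND 3057.66

Result:
id | kind     | amount 
---+----------+--------
1  | deposit  | 2074.39
4  | interest | 2052.62
5  | payment  | 2495.03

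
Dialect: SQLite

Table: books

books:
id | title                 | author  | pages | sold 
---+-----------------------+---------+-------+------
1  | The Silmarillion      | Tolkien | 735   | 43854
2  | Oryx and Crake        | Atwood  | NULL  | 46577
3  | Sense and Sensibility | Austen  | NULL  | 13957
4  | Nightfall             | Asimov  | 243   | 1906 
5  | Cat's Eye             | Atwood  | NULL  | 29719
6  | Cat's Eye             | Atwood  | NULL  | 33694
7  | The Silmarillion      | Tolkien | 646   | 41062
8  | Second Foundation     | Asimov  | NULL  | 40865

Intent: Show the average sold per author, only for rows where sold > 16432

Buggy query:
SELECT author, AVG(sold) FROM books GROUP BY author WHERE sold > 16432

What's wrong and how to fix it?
Bug: Row-level WHERE must come before GROUP BY in the clause order

Fix: Place WHERE between FROM and GROUP BY

Corrected query:
SELECT author, AVG(sold) FROM books WHERE sold > 16432 GROUP BY author

Result:
author  | AVG(sold)   
--------+-------------
Asimov  | 40865       
Atwood  | 36663.333333
Tolkien | 42458       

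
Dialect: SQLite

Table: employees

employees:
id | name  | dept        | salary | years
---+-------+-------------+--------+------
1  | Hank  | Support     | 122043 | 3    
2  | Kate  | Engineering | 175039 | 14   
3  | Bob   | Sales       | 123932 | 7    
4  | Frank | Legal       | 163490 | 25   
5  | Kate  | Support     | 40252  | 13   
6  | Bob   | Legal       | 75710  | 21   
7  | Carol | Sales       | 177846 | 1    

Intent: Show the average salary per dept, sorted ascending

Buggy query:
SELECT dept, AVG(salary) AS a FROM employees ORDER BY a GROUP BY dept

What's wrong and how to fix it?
Bug: ORDER BY appears before GROUP BY; SQL clause order requires GROUP BY first

Fix: Reorder: SELECT … FROM … GROUP BY … ORDER BY …

Corrected query:
SELECT dept, AVG(salary) AS a FROM employees GROUP BY dept ORDER BY a

Result:
dept        | a      
------------+--------
Support     | 81147.5
Legal       | 119600 
Sales       | 150889 
Engineering | 175039 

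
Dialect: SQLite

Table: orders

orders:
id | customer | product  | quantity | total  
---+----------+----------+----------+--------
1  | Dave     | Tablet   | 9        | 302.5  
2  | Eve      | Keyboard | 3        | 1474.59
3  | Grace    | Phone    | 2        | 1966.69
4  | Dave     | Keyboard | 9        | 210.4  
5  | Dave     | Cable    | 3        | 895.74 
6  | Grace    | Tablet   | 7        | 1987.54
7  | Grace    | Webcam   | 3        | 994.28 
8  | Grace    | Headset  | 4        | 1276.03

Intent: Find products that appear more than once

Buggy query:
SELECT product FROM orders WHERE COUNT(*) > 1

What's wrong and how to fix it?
Bug: COUNT(*) is an aggregate and cannot be used in WHERE

Fix: GROUP BY product, then filter groups with HAVING COUNT(*) > 1

Corrected query:
SELECT product FROM orders GROUP BY product HAVING COUNT(*) > 1

Result:
product 
--------
Keyboard
Tablet  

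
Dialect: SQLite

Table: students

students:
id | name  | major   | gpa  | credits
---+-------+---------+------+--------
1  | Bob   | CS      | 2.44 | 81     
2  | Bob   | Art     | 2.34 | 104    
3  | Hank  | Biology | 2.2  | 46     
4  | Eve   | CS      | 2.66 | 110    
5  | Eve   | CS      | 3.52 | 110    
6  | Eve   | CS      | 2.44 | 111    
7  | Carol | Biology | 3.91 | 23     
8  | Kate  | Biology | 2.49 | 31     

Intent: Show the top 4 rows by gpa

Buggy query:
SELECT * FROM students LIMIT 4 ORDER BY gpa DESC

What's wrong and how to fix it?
Bug: LIMIT must come after ORDER BY

Fix: Sort with ORDER BY, then apply LIMIT

Corrected query:
SELECT * FROM students ORDER BY gpa DESC LIMIT 4

Result:
id | name  | major   | gpa  | credits
---+-------+---------+------+--------
7  | Carol | Biology | 3.91 | 23     
5  | Eve   | CS      | 3.52 | 110    
4  | Eve   | CS      | 2.66 | 110    
8  | Kate  | Biology | 2.49 | 31     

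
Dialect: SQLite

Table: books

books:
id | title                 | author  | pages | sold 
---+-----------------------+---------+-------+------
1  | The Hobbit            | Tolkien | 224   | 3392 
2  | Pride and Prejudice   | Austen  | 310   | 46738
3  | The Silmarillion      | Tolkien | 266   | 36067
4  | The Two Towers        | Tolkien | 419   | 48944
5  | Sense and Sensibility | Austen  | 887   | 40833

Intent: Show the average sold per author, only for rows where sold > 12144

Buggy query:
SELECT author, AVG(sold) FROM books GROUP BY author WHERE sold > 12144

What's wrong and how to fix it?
Bug: WHERE cannot follow GROUP BY

Fix: Move the WHERE clause before GROUP BY

Corrected query:
SELECT author, AVG(sold) FROM books WHERE sold > 12144 GROUP BY author

Result:
author  | AVG(sold)
--------+----------
Austen  | 43785.5  
Tolkien | 42505.5  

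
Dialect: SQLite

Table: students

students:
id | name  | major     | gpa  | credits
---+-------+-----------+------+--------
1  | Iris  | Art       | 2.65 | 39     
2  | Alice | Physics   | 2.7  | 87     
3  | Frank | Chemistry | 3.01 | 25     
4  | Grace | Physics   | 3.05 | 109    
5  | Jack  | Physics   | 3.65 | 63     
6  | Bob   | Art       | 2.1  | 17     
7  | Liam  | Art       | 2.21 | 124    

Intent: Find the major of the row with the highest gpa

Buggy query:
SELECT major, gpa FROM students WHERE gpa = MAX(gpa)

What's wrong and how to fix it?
Bug: MAX(gpa) is an aggregate and cannot be used directly in WHERE

Fix: Use a subquery: WHERE gpa = (SELECT MAX(gpa) FROM students)

Corrected query:
SELECT major, gpa FROM students WHERE gpa = (SELECT MAX(gpa) FROM students)

Result:
major   | gpa 
--------+-----
Physics | 3.65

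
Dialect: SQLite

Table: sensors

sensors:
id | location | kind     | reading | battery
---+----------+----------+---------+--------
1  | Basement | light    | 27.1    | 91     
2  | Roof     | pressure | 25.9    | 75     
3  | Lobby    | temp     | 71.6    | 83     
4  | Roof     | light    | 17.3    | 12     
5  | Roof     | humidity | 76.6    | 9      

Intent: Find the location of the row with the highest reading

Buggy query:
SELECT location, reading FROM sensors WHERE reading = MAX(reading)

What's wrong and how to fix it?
Bug: MAX(reading) is an aggregate and cannot be used directly in WHERE

Fix: Wrap MAX in a scalar subquery so WHERE compares against a single value

Corrected query:
SELECT location, reading FROM sensors WHERE reading = (SELECT MAX(reading) FROM sensors)

Result:
location | reading
---------+--------
Roof     | 76.6   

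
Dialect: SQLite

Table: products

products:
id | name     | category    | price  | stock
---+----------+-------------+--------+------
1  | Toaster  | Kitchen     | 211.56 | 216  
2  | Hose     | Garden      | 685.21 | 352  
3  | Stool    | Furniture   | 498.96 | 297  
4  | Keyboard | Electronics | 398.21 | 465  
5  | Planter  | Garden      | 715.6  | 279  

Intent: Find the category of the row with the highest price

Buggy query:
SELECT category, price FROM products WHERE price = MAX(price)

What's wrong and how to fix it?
Bug: MAX(price) is an aggregate and cannot be used directly in WHERE

Fix: Use a subquery: WHERE price = (SELECT MAX(price) FROM products)

Corrected query:
SELECT category, price FROM products WHERE price = (SELECT MAX(price) FROM products)

Result:
category | price
---------+------
Garden   | 715.6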